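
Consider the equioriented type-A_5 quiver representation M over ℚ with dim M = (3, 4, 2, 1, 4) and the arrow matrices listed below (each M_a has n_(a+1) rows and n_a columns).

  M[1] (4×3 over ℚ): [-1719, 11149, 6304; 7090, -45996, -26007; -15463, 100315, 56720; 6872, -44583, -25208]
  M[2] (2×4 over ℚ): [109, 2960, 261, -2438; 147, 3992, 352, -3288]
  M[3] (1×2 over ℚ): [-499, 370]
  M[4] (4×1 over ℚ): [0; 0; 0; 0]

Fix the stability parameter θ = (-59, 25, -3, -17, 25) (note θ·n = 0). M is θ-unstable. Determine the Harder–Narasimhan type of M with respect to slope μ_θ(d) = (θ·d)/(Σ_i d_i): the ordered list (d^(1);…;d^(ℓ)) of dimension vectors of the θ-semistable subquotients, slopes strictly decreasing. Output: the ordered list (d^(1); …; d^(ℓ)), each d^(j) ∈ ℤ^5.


Interval decomposition of M: I[1,2]^2, I[1,3], I[2,4], I[5,5]^4.
HN type (ℓ=4): μ^(1)=25; μ^(2)=11; μ^(3)=5/3; μ^(4)=-59

((0, 2, 0, 0, 4); (0, 1, 1, 0, 0); (0, 1, 1, 1, 0); (3, 0, 0, 0, 0))


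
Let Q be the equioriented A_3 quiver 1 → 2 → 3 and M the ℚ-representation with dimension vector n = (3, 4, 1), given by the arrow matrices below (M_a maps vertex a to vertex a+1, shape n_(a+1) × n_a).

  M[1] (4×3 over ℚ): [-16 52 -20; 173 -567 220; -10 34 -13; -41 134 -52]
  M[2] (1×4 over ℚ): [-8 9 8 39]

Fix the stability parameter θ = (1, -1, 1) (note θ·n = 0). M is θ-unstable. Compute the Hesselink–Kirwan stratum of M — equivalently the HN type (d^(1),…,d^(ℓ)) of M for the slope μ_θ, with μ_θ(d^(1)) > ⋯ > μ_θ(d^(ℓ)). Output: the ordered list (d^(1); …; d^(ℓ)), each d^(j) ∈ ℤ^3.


Interval decomposition of M: I[1,2]^2, I[1,3], I[2,2].
HN type (ℓ=3): μ^(1)=1; μ^(2)=0; μ^(3)=-1

((0, 0, 1); (3, 3, 0); (0, 1, 0))


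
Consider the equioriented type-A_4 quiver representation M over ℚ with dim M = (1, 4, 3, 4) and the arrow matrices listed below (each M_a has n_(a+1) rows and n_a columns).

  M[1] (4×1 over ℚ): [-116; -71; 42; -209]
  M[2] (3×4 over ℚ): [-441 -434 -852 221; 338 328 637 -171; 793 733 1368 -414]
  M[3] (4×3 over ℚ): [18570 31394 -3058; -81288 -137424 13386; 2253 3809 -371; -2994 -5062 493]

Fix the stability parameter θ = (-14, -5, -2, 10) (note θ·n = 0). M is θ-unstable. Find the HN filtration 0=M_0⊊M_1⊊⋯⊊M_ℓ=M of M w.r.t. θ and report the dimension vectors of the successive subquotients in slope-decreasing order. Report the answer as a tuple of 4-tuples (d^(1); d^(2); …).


Via rank(M_{q-1}∘⋯∘M_p): M ≅ I[1,4], I[2,2], I[2,3], I[2,4], I[4,4]^2.
μ_θ-semistable layers: μ^(1)=10; μ^(2)=-2; μ^(3)=-5; μ^(4)=-14

((0, 0, 0, 4); (0, 0, 3, 0); (0, 4, 0, 0); (1, 0, 0, 0))


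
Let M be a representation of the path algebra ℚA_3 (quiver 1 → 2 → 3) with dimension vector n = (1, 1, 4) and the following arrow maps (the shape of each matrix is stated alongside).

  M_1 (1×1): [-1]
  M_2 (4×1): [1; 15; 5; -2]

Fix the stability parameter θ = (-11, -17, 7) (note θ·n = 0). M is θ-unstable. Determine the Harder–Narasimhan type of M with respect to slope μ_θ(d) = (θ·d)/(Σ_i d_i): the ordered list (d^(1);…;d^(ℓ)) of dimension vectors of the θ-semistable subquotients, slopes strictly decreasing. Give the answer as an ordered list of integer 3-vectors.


Interval decomposition of M: I[1,3], I[3,3]^3.
HN type (ℓ=2): μ^(1)=7; μ^(2)=-14

((0, 0, 4); (1, 1, 0))


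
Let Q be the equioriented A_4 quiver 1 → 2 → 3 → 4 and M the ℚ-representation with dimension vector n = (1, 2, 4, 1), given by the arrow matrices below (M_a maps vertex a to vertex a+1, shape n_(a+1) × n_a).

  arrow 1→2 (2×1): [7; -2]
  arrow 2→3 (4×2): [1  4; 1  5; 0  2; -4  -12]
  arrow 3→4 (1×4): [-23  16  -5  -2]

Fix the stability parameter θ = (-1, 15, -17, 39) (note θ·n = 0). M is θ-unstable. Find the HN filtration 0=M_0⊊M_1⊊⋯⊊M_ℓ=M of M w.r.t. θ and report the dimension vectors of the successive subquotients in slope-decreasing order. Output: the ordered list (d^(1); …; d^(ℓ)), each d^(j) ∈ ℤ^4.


Barcode: M ≅ I[1,4], I[2,3], I[3,3]^2. HN layers by μ_θ (3 steps, strictly decreasing):
  μ^(1)=39; μ^(2)=-1; μ^(3)=-17

((0, 0, 0, 1); (1, 2, 2, 0); (0, 0, 2, 0))


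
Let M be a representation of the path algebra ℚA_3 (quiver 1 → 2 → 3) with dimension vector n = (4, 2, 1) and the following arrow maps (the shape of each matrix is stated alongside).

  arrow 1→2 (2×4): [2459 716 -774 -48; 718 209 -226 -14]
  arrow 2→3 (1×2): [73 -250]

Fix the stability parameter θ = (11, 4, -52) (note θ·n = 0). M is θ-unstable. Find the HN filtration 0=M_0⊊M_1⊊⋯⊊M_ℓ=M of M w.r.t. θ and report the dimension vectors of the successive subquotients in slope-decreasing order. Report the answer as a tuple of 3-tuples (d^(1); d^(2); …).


Via rank(M_{q-1}∘⋯∘M_p): M ≅ I[1,1]^2, I[1,2], I[1,3].
μ_θ-semistable layers: μ^(1)=11; μ^(2)=15/2; μ^(3)=-37/3

((2, 0, 0); (1, 1, 0); (1, 1, 1))


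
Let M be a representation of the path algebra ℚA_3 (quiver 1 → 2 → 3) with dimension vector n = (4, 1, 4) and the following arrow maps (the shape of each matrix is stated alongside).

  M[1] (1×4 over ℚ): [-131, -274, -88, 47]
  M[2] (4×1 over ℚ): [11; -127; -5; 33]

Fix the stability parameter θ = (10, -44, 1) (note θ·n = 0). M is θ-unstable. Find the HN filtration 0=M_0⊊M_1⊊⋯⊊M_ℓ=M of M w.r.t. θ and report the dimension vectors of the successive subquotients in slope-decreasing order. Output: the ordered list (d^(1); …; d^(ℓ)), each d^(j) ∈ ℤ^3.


Via rank(M_{q-1}∘⋯∘M_p): M ≅ I[1,1]^3, I[1,3], I[3,3]^3.
μ_θ-semistable layers: μ^(1)=10; μ^(2)=1; μ^(3)=-17

((3, 0, 0); (0, 0, 4); (1, 1, 0))


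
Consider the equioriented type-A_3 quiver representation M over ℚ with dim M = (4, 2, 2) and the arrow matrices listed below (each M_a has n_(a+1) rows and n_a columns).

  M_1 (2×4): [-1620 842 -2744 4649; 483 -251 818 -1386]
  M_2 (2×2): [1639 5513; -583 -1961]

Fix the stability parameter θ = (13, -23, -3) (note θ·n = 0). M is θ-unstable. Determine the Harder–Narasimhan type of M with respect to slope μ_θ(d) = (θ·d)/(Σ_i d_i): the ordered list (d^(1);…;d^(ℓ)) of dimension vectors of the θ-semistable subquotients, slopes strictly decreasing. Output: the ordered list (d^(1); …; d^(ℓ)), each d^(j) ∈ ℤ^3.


Via rank(M_{q-1}∘⋯∘M_p): M ≅ I[1,1]^2, I[1,2], I[1,3], I[3,3].
μ_θ-semistable layers: μ^(1)=13; μ^(2)=-3; μ^(3)=-5

((2, 0, 0); (0, 0, 2); (2, 2, 0))


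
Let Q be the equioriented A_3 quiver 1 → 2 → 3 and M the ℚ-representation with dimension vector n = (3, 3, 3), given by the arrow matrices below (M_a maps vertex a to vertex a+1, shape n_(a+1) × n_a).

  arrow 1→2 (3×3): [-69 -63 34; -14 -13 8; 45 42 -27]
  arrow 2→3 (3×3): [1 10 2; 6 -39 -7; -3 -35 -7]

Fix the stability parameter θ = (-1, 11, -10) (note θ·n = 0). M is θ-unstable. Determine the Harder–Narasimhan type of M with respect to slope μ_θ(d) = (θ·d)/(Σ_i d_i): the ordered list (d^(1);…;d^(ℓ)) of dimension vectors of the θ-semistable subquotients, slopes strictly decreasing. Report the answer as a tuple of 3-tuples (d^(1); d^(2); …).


Barcode: M ≅ I[1,3]^3. HN layers by μ_θ (2 steps, strictly decreasing):
  μ^(1)=1/2; μ^(2)=-1

((0, 3, 3); (3, 0, 0))


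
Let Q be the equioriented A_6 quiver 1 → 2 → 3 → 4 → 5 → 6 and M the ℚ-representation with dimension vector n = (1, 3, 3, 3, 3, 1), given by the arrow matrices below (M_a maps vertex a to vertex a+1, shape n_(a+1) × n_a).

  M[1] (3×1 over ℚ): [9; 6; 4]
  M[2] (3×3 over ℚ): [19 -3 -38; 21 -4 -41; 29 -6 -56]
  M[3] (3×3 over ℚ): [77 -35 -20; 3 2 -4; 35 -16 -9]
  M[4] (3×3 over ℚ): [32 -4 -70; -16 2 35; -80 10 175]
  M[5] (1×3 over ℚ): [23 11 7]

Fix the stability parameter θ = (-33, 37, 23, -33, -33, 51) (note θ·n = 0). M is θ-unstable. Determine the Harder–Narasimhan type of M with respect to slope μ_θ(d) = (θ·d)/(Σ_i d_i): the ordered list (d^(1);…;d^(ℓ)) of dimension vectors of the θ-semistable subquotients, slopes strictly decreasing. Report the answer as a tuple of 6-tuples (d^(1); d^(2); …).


Barcode: M ≅ I[1,4], I[2,4], I[2,5], I[5,5], I[5,6]. HN layers by μ_θ (4 steps, strictly decreasing):
  μ^(1)=51; μ^(2)=9; μ^(3)=-3/2; μ^(4)=-33

((0, 0, 0, 0, 0, 1); (0, 2, 2, 2, 0, 0); (0, 1, 1, 1, 1, 0); (1, 0, 0, 0, 2, 0))


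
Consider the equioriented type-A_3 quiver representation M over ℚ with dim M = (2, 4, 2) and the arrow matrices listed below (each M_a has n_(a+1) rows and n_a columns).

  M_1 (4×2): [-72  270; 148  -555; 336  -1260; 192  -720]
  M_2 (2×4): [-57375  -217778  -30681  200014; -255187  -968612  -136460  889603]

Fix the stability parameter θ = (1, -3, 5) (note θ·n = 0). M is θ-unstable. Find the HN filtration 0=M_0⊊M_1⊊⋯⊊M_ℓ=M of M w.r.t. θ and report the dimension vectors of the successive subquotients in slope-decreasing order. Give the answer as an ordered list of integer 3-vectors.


Via rank(M_{q-1}∘⋯∘M_p): M ≅ I[1,1], I[1,3], I[2,2]^2, I[2,3].
μ_θ-semistable layers: μ^(1)=5; μ^(2)=1; μ^(3)=-1; μ^(4)=-3

((0, 0, 2); (1, 0, 0); (1, 1, 0); (0, 3, 0))


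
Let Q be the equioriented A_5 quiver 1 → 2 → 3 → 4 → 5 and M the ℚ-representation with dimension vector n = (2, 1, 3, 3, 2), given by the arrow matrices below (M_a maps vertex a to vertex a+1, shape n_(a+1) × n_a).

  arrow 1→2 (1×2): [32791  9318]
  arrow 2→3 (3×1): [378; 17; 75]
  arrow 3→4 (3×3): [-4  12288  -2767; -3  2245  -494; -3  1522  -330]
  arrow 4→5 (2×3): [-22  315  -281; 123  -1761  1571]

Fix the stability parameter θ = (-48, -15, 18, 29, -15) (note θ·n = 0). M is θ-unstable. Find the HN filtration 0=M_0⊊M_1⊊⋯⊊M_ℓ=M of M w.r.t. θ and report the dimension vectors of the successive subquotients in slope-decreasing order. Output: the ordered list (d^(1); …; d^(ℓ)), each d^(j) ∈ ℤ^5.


Via rank(M_{q-1}∘⋯∘M_p): M ≅ I[1,1], I[1,5], I[3,4], I[3,5].
μ_θ-semistable layers: μ^(1)=29; μ^(2)=18; μ^(3)=32/3; μ^(4)=-15; μ^(5)=-48

((0, 0, 0, 1, 0); (0, 0, 1, 0, 0); (0, 0, 2, 2, 2); (0, 1, 0, 0, 0); (2, 0, 0, 0, 0))


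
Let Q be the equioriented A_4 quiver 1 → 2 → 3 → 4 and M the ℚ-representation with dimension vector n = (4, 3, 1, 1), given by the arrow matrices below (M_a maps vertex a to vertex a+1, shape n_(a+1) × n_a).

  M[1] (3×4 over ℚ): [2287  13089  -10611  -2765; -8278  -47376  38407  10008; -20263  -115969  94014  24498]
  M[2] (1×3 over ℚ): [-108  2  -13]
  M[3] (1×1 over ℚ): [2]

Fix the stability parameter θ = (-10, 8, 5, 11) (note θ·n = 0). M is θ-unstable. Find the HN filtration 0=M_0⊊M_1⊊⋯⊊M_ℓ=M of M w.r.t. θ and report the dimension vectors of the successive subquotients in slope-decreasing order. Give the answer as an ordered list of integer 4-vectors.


Interval decomposition of M: I[1,1], I[1,2]^2, I[1,4].
HN type (ℓ=4): μ^(1)=11; μ^(2)=8; μ^(3)=13/2; μ^(4)=-10

((0, 0, 0, 1); (0, 2, 0, 0); (0, 1, 1, 0); (4, 0, 0, 0))


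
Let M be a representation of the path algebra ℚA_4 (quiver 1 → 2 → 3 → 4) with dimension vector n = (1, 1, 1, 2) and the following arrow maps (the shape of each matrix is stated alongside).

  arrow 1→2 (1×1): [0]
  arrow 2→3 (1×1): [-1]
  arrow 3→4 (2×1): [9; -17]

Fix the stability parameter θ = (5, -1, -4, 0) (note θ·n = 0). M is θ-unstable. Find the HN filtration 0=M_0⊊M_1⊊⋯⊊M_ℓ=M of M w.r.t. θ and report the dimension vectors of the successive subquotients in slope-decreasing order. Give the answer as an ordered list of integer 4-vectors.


Via rank(M_{q-1}∘⋯∘M_p): M ≅ I[1,1], I[2,4], I[4,4].
μ_θ-semistable layers: μ^(1)=5; μ^(2)=0; μ^(3)=-5/2

((1, 0, 0, 0); (0, 0, 0, 2); (0, 1, 1, 0))


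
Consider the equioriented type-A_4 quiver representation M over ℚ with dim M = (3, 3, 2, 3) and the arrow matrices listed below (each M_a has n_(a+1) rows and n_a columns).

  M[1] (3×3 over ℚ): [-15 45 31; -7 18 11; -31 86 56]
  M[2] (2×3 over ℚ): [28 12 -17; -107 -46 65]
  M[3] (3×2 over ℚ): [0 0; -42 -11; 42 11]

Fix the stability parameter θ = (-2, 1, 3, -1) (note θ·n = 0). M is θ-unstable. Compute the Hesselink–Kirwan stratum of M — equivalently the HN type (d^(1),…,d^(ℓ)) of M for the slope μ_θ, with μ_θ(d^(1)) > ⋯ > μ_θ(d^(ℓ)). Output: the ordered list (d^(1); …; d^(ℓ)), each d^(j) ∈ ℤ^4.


Interval decomposition of M: I[1,2], I[1,3], I[1,4], I[4,4]^2.
HN type (ℓ=4): μ^(1)=3; μ^(2)=1; μ^(3)=-1; μ^(4)=-2

((0, 0, 1, 0); (0, 3, 1, 1); (0, 0, 0, 2); (3, 0, 0, 0))


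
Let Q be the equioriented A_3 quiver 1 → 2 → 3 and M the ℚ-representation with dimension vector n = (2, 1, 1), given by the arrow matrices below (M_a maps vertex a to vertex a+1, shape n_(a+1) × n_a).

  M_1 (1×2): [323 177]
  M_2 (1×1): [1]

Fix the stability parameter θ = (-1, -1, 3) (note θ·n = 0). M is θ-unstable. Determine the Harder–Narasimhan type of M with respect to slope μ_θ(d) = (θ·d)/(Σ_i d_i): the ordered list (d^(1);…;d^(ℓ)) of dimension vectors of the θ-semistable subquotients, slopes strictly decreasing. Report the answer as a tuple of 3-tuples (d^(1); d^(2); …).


Via rank(M_{q-1}∘⋯∘M_p): M ≅ I[1,1], I[1,3].
μ_θ-semistable layers: μ^(1)=3; μ^(2)=-1

((0, 0, 1); (2, 1, 0))


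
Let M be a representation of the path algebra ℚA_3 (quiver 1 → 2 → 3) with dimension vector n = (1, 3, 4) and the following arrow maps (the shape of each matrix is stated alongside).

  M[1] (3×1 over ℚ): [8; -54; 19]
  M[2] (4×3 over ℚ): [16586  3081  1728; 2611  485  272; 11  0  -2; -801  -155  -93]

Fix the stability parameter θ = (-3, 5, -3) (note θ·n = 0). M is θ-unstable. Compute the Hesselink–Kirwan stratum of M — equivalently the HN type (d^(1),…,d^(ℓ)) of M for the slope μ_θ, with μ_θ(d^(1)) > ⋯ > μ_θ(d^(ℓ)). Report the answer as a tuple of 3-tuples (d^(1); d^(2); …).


Barcode: M ≅ I[1,3], I[2,3]^2, I[3,3]. HN layers by μ_θ (2 steps, strictly decreasing):
  μ^(1)=1; μ^(2)=-3

((0, 3, 3); (1, 0, 1))


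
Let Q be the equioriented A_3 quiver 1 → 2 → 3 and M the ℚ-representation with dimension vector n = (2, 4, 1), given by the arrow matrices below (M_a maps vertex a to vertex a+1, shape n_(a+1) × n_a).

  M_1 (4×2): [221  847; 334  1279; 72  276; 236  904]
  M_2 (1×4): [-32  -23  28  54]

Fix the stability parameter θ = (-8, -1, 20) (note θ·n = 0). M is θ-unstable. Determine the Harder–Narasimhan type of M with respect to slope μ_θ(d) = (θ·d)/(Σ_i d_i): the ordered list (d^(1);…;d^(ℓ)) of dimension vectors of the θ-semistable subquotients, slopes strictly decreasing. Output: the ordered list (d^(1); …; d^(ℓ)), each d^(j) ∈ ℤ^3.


Via rank(M_{q-1}∘⋯∘M_p): M ≅ I[1,2], I[1,3], I[2,2]^2.
μ_θ-semistable layers: μ^(1)=20; μ^(2)=-1; μ^(3)=-8

((0, 0, 1); (0, 4, 0); (2, 0, 0))


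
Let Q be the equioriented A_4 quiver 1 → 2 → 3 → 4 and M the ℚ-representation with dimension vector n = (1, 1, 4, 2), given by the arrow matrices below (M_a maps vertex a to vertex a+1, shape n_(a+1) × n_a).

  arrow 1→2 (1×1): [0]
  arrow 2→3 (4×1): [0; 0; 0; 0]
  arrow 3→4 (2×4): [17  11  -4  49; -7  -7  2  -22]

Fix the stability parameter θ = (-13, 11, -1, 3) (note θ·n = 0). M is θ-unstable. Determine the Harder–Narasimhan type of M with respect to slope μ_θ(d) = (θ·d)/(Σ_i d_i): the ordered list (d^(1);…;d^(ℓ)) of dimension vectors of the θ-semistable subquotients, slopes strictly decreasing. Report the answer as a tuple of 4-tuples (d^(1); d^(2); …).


Barcode: M ≅ I[1,1], I[2,2], I[3,3]^2, I[3,4]^2. HN layers by μ_θ (4 steps, strictly decreasing):
  μ^(1)=11; μ^(2)=3; μ^(3)=-1; μ^(4)=-13

((0, 1, 0, 0); (0, 0, 0, 2); (0, 0, 4, 0); (1, 0, 0, 0))


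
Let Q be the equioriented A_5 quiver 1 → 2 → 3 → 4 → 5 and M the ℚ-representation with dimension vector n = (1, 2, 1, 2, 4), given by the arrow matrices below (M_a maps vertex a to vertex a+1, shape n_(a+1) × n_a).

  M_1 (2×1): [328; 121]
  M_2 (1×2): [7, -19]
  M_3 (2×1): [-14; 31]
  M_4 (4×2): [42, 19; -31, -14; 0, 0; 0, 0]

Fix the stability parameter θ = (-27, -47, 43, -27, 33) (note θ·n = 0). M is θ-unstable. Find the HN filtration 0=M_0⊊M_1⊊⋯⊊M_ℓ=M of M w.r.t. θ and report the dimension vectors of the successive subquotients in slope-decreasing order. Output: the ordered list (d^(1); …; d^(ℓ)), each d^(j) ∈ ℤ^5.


Via rank(M_{q-1}∘⋯∘M_p): M ≅ I[1,5], I[2,2], I[4,5], I[5,5]^2.
μ_θ-semistable layers: μ^(1)=33; μ^(2)=8; μ^(3)=-27; μ^(4)=-37; μ^(5)=-47

((0, 0, 0, 0, 4); (0, 0, 1, 1, 0); (0, 0, 0, 1, 0); (1, 1, 0, 0, 0); (0, 1, 0, 0, 0))


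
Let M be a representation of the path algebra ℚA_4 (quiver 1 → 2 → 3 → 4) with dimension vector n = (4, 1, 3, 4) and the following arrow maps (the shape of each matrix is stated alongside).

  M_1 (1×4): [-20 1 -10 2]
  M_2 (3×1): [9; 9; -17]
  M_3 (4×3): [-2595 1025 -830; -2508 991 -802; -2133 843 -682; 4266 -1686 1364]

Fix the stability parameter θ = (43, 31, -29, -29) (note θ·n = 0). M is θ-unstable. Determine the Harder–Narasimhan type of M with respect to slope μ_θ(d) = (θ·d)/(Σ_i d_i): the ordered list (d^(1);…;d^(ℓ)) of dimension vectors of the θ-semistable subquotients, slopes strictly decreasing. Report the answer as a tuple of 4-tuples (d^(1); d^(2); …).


Via rank(M_{q-1}∘⋯∘M_p): M ≅ I[1,1]^3, I[1,4], I[3,3], I[3,4], I[4,4]^2.
μ_θ-semistable layers: μ^(1)=43; μ^(2)=4; μ^(3)=-29

((3, 0, 0, 0); (1, 1, 1, 1); (0, 0, 2, 3))


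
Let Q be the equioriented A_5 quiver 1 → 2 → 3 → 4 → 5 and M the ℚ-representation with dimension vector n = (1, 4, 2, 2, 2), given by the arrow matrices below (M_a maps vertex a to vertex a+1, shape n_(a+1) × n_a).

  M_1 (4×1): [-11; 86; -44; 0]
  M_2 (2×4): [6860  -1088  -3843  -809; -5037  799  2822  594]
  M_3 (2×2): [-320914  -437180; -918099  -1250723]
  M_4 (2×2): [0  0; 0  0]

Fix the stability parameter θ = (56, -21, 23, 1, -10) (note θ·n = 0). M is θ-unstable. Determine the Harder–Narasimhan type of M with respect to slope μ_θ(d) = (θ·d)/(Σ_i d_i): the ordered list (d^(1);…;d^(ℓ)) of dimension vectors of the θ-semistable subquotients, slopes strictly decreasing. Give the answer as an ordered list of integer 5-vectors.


Via rank(M_{q-1}∘⋯∘M_p): M ≅ I[1,4], I[2,2]^2, I[2,4], I[5,5]^2.
μ_θ-semistable layers: μ^(1)=59/4; μ^(2)=12; μ^(3)=-10; μ^(4)=-21

((1, 1, 1, 1, 0); (0, 0, 1, 1, 0); (0, 0, 0, 0, 2); (0, 3, 0, 0, 0))


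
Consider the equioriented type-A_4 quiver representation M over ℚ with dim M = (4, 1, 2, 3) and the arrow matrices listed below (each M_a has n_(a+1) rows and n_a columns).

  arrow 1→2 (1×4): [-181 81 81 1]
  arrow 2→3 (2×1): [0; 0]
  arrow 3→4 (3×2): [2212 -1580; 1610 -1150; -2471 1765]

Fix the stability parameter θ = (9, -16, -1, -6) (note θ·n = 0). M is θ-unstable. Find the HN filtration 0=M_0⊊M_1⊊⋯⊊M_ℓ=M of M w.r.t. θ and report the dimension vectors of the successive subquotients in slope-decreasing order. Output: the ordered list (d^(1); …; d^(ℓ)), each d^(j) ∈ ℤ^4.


Via rank(M_{q-1}∘⋯∘M_p): M ≅ I[1,1]^3, I[1,2], I[3,3], I[3,4], I[4,4]^2.
μ_θ-semistable layers: μ^(1)=9; μ^(2)=-1; μ^(3)=-7/2; μ^(4)=-6

((3, 0, 0, 0); (0, 0, 1, 0); (1, 1, 1, 1); (0, 0, 0, 2))


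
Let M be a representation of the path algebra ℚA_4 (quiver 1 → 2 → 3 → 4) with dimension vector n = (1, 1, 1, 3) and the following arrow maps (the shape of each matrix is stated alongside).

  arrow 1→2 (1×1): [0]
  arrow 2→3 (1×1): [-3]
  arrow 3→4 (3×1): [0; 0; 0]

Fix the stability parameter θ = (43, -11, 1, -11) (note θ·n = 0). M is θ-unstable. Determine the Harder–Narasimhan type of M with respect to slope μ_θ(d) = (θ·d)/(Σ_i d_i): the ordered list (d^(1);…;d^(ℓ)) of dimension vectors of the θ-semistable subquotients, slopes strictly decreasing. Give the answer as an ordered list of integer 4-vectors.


Barcode: M ≅ I[1,1], I[2,3], I[4,4]^3. HN layers by μ_θ (3 steps, strictly decreasing):
  μ^(1)=43; μ^(2)=1; μ^(3)=-11

((1, 0, 0, 0); (0, 0, 1, 0); (0, 1, 0, 3))


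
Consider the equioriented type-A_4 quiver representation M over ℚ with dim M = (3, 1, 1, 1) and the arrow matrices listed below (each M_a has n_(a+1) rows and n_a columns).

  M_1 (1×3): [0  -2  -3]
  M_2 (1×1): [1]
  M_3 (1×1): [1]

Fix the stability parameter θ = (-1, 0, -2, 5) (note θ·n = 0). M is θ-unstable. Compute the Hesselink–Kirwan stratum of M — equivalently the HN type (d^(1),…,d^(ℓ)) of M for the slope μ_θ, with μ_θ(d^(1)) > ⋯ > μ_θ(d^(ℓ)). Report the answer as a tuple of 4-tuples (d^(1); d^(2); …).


Barcode: M ≅ I[1,1]^2, I[1,4]. HN layers by μ_θ (2 steps, strictly decreasing):
  μ^(1)=5; μ^(2)=-1

((0, 0, 0, 1); (3, 1, 1, 0))


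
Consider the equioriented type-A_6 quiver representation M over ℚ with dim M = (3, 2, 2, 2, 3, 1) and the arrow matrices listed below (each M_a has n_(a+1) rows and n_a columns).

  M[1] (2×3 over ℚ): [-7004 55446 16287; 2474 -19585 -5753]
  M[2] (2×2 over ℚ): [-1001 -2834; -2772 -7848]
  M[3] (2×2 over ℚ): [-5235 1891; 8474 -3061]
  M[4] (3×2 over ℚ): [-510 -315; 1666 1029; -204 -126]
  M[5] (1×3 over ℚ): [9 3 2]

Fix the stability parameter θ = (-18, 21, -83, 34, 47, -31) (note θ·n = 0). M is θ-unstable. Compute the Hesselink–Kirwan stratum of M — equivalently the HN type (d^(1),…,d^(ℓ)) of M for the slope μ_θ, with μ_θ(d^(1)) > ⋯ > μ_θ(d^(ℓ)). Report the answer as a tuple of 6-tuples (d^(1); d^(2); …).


Via rank(M_{q-1}∘⋯∘M_p): M ≅ I[1,1], I[1,2], I[1,4], I[3,5], I[5,5], I[5,6].
μ_θ-semistable layers: μ^(1)=47; μ^(2)=34; μ^(3)=21; μ^(4)=8; μ^(5)=-18; μ^(6)=-80/3; μ^(7)=-83

((0, 0, 0, 0, 2, 0); (0, 0, 0, 2, 0, 0); (0, 1, 0, 0, 0, 0); (0, 0, 0, 0, 1, 1); (2, 0, 0, 0, 0, 0); (1, 1, 1, 0, 0, 0); (0, 0, 1, 0, 0, 0))


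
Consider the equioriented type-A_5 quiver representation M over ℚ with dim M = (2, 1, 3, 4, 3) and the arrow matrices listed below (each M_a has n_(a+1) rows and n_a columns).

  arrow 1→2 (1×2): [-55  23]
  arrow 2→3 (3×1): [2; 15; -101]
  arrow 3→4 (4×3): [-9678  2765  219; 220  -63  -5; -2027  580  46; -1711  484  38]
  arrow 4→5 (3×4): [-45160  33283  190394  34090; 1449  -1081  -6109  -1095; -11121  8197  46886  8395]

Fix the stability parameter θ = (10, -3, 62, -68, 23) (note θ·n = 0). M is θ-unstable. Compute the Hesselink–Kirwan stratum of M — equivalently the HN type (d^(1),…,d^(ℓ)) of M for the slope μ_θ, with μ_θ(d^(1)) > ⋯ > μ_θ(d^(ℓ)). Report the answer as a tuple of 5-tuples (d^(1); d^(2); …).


Via rank(M_{q-1}∘⋯∘M_p): M ≅ I[1,1], I[1,3], I[3,5]^2, I[4,4], I[4,5].
μ_θ-semistable layers: μ^(1)=62; μ^(2)=23; μ^(3)=10; μ^(4)=7/2; μ^(5)=-3; μ^(6)=-68

((0, 0, 1, 0, 0); (0, 0, 0, 0, 3); (1, 0, 0, 0, 0); (1, 1, 0, 0, 0); (0, 0, 2, 2, 0); (0, 0, 0, 2, 0))


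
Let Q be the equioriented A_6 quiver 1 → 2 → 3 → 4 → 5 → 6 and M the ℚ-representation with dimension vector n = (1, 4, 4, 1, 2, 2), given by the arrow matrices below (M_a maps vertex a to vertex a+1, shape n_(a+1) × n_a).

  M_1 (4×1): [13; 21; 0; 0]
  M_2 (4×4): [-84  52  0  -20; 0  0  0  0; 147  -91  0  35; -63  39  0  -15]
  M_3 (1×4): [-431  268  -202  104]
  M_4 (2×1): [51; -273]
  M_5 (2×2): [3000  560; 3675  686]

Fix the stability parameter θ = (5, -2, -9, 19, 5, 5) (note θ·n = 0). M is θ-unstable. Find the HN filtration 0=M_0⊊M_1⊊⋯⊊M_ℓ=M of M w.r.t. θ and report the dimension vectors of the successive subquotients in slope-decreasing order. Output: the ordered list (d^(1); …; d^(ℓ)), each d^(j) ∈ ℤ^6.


Barcode: M ≅ I[1,2], I[2,2]^2, I[2,6], I[3,3]^3, I[5,5], I[6,6]. HN layers by μ_θ (6 steps, strictly decreasing):
  μ^(1)=29/3; μ^(2)=5; μ^(3)=3/2; μ^(4)=-2; μ^(5)=-11/2; μ^(6)=-9

((0, 0, 0, 1, 1, 1); (0, 0, 0, 0, 1, 1); (1, 1, 0, 0, 0, 0); (0, 2, 0, 0, 0, 0); (0, 1, 1, 0, 0, 0); (0, 0, 3, 0, 0, 0))


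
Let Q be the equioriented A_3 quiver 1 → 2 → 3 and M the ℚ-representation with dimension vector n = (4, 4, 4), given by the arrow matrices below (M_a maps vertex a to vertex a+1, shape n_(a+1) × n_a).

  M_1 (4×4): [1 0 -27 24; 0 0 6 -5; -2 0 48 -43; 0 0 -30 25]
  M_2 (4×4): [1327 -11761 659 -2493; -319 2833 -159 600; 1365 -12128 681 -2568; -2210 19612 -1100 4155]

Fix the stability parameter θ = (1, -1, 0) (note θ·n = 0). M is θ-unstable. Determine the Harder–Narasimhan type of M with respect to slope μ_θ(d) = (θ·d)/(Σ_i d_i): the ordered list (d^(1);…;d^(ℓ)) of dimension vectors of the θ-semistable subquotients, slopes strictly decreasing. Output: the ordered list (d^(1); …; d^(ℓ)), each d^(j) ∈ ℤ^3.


Via rank(M_{q-1}∘⋯∘M_p): M ≅ I[1,1]^2, I[1,3]^2, I[2,3]^2.
μ_θ-semistable layers: μ^(1)=1; μ^(2)=0; μ^(3)=-1

((2, 0, 0); (2, 2, 4); (0, 2, 0))


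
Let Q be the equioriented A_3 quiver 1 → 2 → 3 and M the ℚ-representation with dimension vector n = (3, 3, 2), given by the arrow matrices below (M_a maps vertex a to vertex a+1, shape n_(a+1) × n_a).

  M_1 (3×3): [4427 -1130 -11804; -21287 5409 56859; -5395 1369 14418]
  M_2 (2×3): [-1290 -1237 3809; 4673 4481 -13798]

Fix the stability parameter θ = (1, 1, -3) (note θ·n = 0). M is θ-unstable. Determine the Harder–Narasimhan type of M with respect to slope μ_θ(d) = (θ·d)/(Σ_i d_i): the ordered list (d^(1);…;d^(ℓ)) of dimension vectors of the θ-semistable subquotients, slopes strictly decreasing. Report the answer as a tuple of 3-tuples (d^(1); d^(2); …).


Interval decomposition of M: I[1,2], I[1,3]^2.
HN type (ℓ=2): μ^(1)=1; μ^(2)=-1/3

((1, 1, 0); (2, 2, 2))


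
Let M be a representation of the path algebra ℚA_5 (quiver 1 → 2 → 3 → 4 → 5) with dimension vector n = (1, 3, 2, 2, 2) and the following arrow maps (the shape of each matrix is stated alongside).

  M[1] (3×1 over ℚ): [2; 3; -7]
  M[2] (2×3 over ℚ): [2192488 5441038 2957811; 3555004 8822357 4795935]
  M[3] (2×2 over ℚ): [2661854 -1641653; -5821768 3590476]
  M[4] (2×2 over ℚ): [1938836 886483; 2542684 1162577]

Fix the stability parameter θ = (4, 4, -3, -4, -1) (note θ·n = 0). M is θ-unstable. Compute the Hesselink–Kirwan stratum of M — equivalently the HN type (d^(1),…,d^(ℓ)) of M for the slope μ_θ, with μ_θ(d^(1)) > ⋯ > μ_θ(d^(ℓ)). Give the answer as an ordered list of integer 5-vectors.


Via rank(M_{q-1}∘⋯∘M_p): M ≅ I[1,3], I[2,2], I[2,4], I[4,5], I[5,5].
μ_θ-semistable layers: μ^(1)=4; μ^(2)=5/3; μ^(3)=-1; μ^(4)=-4

((0, 1, 0, 0, 0); (1, 1, 1, 0, 0); (0, 1, 1, 1, 2); (0, 0, 0, 1, 0))


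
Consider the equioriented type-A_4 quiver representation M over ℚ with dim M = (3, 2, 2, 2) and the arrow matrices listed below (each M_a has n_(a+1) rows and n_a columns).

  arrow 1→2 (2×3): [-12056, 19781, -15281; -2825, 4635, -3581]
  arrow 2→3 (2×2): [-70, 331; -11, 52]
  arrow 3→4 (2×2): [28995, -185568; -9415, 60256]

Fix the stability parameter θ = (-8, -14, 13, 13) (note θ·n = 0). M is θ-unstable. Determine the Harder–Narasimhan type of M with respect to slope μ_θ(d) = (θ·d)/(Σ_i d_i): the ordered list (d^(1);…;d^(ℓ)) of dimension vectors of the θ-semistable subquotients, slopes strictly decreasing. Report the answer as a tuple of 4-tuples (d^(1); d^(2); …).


Via rank(M_{q-1}∘⋯∘M_p): M ≅ I[1,1], I[1,3], I[1,4], I[4,4].
μ_θ-semistable layers: μ^(1)=13; μ^(2)=-8; μ^(3)=-11

((0, 0, 2, 2); (1, 0, 0, 0); (2, 2, 0, 0))


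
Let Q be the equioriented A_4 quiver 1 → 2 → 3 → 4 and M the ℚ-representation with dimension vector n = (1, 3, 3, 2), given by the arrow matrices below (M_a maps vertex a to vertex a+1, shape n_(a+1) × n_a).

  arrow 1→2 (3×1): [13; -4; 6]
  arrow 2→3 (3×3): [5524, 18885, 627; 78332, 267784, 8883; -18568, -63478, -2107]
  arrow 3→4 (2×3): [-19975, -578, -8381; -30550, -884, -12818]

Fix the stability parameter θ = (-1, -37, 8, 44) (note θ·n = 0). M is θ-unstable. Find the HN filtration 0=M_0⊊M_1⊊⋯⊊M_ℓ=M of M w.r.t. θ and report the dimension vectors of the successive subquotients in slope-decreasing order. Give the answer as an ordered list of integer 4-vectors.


Barcode: M ≅ I[1,3], I[2,3], I[2,4], I[4,4]. HN layers by μ_θ (4 steps, strictly decreasing):
  μ^(1)=44; μ^(2)=8; μ^(3)=-19; μ^(4)=-37

((0, 0, 0, 2); (0, 0, 3, 0); (1, 1, 0, 0); (0, 2, 0, 0))


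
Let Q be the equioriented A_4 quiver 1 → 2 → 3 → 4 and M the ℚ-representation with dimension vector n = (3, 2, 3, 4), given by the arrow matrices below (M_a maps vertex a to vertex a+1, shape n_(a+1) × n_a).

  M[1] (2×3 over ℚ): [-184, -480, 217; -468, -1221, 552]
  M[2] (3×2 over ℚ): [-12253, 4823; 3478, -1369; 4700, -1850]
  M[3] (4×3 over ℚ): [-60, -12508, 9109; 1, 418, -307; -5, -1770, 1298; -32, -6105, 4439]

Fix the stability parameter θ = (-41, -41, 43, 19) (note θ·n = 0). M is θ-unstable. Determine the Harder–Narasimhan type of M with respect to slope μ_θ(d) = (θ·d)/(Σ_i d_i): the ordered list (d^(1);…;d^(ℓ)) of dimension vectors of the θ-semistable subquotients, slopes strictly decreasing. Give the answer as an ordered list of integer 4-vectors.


Barcode: M ≅ I[1,1], I[1,4]^2, I[3,4], I[4,4]. HN layers by μ_θ (3 steps, strictly decreasing):
  μ^(1)=31; μ^(2)=19; μ^(3)=-41

((0, 0, 3, 3); (0, 0, 0, 1); (3, 2, 0, 0))


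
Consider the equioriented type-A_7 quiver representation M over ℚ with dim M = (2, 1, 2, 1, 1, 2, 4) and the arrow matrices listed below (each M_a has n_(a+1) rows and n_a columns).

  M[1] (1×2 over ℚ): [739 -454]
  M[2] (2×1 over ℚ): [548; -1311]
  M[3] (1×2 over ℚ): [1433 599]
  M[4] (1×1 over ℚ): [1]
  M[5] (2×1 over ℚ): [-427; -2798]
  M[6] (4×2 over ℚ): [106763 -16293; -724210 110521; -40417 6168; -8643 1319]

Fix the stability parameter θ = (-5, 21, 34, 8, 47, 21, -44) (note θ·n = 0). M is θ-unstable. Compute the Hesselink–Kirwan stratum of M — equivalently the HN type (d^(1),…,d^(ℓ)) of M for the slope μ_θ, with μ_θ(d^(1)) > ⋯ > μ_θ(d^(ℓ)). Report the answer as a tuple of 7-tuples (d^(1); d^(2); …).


Via rank(M_{q-1}∘⋯∘M_p): M ≅ I[1,1], I[1,7], I[3,3], I[6,7], I[7,7]^2.
μ_θ-semistable layers: μ^(1)=34; μ^(2)=29/2; μ^(3)=-5; μ^(4)=-23/2; μ^(5)=-44

((0, 0, 1, 0, 0, 0, 0); (0, 1, 1, 1, 1, 1, 1); (2, 0, 0, 0, 0, 0, 0); (0, 0, 0, 0, 0, 1, 1); (0, 0, 0, 0, 0, 0, 2))


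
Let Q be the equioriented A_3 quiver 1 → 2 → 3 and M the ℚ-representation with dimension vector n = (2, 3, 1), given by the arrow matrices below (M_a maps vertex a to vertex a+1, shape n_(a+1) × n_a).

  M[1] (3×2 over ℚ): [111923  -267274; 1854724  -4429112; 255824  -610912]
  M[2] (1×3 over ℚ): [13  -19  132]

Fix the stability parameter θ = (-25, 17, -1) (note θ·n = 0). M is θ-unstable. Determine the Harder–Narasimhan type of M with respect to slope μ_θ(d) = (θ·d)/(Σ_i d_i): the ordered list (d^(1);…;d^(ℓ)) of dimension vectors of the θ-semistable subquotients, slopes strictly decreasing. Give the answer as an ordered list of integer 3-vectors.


Via rank(M_{q-1}∘⋯∘M_p): M ≅ I[1,1], I[1,3], I[2,2]^2.
μ_θ-semistable layers: μ^(1)=17; μ^(2)=8; μ^(3)=-25

((0, 2, 0); (0, 1, 1); (2, 0, 0))


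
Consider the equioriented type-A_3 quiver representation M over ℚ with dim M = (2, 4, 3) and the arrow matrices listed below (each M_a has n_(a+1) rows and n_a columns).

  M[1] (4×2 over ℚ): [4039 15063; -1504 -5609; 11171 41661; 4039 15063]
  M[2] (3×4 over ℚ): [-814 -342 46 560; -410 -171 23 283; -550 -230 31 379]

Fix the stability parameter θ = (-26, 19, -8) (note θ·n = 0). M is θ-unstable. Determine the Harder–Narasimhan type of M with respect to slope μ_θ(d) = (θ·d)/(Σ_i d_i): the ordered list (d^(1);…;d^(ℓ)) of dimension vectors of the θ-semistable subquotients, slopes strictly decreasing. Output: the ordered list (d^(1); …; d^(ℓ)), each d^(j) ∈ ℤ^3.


Via rank(M_{q-1}∘⋯∘M_p): M ≅ I[1,2], I[1,3], I[2,3]^2.
μ_θ-semistable layers: μ^(1)=19; μ^(2)=11/2; μ^(3)=-26

((0, 1, 0); (0, 3, 3); (2, 0, 0))


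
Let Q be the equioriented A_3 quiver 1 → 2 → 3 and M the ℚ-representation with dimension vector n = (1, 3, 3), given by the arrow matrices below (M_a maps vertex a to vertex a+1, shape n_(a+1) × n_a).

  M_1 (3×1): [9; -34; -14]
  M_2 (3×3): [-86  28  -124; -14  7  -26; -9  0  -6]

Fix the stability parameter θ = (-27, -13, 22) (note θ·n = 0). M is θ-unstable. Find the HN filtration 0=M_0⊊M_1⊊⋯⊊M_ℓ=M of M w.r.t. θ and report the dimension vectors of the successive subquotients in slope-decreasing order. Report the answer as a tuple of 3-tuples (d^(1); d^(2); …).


Barcode: M ≅ I[1,3], I[2,2], I[2,3], I[3,3]. HN layers by μ_θ (3 steps, strictly decreasing):
  μ^(1)=22; μ^(2)=-13; μ^(3)=-27

((0, 0, 3); (0, 3, 0); (1, 0, 0))


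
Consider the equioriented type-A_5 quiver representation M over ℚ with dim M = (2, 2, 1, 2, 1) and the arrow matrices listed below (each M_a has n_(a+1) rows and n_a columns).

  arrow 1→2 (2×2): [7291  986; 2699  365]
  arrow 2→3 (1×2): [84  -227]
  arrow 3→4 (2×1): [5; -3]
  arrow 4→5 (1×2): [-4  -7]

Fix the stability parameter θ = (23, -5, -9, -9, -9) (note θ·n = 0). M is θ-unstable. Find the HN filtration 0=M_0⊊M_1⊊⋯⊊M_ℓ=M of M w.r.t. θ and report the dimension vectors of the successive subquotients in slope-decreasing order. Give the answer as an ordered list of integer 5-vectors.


Via rank(M_{q-1}∘⋯∘M_p): M ≅ I[1,2], I[1,5], I[4,4].
μ_θ-semistable layers: μ^(1)=9; μ^(2)=-9/5; μ^(3)=-9

((1, 1, 0, 0, 0); (1, 1, 1, 1, 1); (0, 0, 0, 1, 0))


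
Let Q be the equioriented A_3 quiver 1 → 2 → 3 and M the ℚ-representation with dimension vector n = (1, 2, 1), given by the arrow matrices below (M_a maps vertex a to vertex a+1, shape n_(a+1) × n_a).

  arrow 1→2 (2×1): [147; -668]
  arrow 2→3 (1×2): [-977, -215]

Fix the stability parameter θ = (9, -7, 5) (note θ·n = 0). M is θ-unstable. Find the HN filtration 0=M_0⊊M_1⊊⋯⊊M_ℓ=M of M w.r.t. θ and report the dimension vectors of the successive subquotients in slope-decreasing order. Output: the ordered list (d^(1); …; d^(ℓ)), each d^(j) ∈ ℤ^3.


Via rank(M_{q-1}∘⋯∘M_p): M ≅ I[1,3], I[2,2].
μ_θ-semistable layers: μ^(1)=5; μ^(2)=1; μ^(3)=-7

((0, 0, 1); (1, 1, 0); (0, 1, 0))


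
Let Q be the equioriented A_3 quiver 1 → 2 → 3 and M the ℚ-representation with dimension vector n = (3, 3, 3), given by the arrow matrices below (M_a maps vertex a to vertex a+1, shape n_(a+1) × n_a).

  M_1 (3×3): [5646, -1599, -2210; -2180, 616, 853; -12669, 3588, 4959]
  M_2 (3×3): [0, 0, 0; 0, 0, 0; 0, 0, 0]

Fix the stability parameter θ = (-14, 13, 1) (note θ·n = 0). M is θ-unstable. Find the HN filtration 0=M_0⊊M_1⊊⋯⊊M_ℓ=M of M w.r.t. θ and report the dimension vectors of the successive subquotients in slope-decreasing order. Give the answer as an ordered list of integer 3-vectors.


Interval decomposition of M: I[1,2]^3, I[3,3]^3.
HN type (ℓ=3): μ^(1)=13; μ^(2)=1; μ^(3)=-14

((0, 3, 0); (0, 0, 3); (3, 0, 0))


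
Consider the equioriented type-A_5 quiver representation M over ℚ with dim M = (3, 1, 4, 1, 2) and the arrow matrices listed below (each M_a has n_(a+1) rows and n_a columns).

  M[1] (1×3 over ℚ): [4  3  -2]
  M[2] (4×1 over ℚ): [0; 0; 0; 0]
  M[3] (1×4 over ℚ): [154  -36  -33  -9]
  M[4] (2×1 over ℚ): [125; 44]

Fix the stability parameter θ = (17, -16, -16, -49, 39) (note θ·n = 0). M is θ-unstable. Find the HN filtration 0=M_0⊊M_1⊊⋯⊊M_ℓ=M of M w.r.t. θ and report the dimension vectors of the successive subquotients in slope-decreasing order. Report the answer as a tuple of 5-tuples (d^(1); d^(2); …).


Barcode: M ≅ I[1,1]^2, I[1,2], I[3,3]^3, I[3,5], I[5,5]. HN layers by μ_θ (5 steps, strictly decreasing):
  μ^(1)=39; μ^(2)=17; μ^(3)=1/2; μ^(4)=-16; μ^(5)=-65/2

((0, 0, 0, 0, 2); (2, 0, 0, 0, 0); (1, 1, 0, 0, 0); (0, 0, 3, 0, 0); (0, 0, 1, 1, 0))


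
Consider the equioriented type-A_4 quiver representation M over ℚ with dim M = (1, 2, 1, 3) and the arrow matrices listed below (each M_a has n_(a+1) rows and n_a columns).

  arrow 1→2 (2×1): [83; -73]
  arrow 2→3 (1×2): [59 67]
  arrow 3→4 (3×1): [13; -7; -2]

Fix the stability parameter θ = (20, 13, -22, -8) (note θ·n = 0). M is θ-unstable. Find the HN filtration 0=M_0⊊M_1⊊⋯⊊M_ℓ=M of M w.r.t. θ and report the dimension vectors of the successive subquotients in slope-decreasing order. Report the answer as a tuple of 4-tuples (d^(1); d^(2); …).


Barcode: M ≅ I[1,4], I[2,2], I[4,4]^2. HN layers by μ_θ (3 steps, strictly decreasing):
  μ^(1)=13; μ^(2)=3/4; μ^(3)=-8

((0, 1, 0, 0); (1, 1, 1, 1); (0, 0, 0, 2))


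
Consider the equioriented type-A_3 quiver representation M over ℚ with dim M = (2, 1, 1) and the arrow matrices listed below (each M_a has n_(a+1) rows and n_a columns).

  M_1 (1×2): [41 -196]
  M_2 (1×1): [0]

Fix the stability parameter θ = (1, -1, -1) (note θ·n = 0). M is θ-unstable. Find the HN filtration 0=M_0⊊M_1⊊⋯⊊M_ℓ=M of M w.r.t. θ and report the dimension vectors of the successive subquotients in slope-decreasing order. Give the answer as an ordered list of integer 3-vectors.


Barcode: M ≅ I[1,1], I[1,2], I[3,3]. HN layers by μ_θ (3 steps, strictly decreasing):
  μ^(1)=1; μ^(2)=0; μ^(3)=-1

((1, 0, 0); (1, 1, 0); (0, 0, 1))


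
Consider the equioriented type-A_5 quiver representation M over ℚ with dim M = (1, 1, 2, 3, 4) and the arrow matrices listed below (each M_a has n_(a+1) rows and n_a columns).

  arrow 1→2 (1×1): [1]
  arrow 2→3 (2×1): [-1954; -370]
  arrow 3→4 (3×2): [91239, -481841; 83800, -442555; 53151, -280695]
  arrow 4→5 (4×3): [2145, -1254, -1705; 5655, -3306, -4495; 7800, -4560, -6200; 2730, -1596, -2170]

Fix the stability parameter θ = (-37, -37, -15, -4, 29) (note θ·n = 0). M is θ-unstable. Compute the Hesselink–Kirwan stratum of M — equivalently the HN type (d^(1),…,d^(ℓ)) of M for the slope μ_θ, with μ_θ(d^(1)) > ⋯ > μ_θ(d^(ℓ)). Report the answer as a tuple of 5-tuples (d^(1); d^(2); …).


Interval decomposition of M: I[1,4], I[3,4], I[4,5], I[5,5]^3.
HN type (ℓ=4): μ^(1)=29; μ^(2)=-4; μ^(3)=-15; μ^(4)=-37

((0, 0, 0, 0, 4); (0, 0, 0, 3, 0); (0, 0, 2, 0, 0); (1, 1, 0, 0, 0))


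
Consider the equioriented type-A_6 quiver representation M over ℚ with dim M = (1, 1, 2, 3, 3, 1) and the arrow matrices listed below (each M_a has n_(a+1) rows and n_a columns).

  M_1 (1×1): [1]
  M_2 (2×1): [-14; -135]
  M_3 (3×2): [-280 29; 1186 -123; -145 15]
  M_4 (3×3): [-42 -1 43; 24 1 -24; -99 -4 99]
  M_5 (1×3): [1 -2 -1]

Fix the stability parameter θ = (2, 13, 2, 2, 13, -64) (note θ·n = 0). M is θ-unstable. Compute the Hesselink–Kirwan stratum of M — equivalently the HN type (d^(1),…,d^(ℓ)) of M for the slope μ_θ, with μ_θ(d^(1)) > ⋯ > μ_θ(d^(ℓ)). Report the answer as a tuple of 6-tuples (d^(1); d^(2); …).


Barcode: M ≅ I[1,6], I[3,5], I[4,5]. HN layers by μ_θ (3 steps, strictly decreasing):
  μ^(1)=13; μ^(2)=2; μ^(3)=-16/3

((0, 0, 0, 0, 2, 0); (0, 0, 1, 2, 0, 0); (1, 1, 1, 1, 1, 1))


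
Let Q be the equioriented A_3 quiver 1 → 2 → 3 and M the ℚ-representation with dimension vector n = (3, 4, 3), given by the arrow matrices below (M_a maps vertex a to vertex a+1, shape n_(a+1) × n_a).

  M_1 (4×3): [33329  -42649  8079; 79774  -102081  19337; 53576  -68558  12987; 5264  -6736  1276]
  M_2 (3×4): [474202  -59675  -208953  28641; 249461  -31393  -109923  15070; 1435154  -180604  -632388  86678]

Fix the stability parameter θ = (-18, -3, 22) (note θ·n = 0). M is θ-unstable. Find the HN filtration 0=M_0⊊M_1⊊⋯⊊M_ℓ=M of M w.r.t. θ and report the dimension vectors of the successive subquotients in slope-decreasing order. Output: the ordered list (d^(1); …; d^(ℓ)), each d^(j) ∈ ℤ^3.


Barcode: M ≅ I[1,2], I[1,3]^2, I[2,2], I[3,3]. HN layers by μ_θ (3 steps, strictly decreasing):
  μ^(1)=22; μ^(2)=-3; μ^(3)=-18

((0, 0, 3); (0, 4, 0); (3, 0, 0))
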